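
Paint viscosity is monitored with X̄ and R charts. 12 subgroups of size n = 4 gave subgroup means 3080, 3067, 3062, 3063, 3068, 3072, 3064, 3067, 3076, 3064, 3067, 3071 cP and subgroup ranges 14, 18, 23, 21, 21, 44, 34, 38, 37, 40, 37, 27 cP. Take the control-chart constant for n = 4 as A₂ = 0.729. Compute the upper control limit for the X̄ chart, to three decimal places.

3089.922

X̄̄ = (3080 + 3067 + 3062 + 3063 + 3068 + 3072 + 3064 + 3067 + 3076 + 3064 + 3067 + 3071) / 12 = 36821.0000 / 12 = 3068.4167
R̄ = (14 + 18 + 23 + 21 + 21 + 44 + 34 + 38 + 37 + 40 + 37 + 27) / 12 = 354.0000 / 12 = 29.5000
UCL = X̄̄ + A₂·R̄ = 3068.4167 + 0.729 × 29.5000 = 3089.9222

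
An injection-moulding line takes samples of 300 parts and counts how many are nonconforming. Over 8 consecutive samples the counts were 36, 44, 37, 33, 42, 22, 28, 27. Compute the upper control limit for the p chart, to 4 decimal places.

0.1667

p̄ = Σdᵢ / (k·n) = 269 / (8 × 300) = 0.11208
UCL = p̄ + 3·√(p̄(1−p̄)/n) = 0.11208 + 3 × √(0.11208×0.88792/300) = 0.11208 + 3 × 0.01821 = 0.16672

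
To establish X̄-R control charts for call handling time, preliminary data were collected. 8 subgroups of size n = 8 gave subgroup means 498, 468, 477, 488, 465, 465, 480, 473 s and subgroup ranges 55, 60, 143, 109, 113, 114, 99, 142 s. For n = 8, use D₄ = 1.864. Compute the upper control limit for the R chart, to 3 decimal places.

R̄ = (55 + 60 + 143 + 109 + 113 + 114 + 99 + 142) / 8 = 835.0000 / 8 = 104.3750
UCL_R = D₄·R̄ = 1.864 × 104.3750 = 194.5550

194.555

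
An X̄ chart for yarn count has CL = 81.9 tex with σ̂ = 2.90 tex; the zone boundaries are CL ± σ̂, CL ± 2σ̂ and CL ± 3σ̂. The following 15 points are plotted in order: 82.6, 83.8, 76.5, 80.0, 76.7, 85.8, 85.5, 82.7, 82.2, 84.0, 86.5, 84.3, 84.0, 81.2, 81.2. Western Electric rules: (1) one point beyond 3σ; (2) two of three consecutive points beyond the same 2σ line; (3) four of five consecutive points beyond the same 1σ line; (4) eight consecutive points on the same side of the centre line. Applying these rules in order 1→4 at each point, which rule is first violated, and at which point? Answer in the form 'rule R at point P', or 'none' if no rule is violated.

rule 4 at point 13

Zone of each point (C = within 1σ̂, B = 1σ̂–2σ̂, A = 2σ̂–3σ̂, * = beyond 3σ̂; sign = side of CL): 1:+C, 2:+C, 3:-B, 4:-C, 5:-B, 6:+B, 7:+B, 8:+C, 9:+C, 10:+C, 11:+B, 12:+C, 13:+C, 14:-C, 15:-C
Rule 4 (eight consecutive points on the same side of the centre line) is satisfied at point 13.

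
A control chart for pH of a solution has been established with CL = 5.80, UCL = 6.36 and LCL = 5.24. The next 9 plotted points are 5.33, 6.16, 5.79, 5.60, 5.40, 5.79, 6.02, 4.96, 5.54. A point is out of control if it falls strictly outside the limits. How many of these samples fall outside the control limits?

Compare each point to [5.24, 6.36]: sample 8 = 4.96 < LCL.

1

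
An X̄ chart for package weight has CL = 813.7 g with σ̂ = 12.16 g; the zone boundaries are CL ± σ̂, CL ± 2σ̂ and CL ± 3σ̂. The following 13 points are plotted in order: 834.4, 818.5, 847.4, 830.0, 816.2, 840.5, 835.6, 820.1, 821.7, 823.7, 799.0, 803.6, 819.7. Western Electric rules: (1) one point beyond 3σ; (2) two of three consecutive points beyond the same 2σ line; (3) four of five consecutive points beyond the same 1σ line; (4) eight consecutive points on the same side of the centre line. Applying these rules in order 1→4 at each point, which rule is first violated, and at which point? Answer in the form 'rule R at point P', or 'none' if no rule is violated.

Zone of each point (C = within 1σ̂, B = 1σ̂–2σ̂, A = 2σ̂–3σ̂, * = beyond 3σ̂; sign = side of CL): 1:+B, 2:+C, 3:+A, 4:+B, 5:+C, 6:+A, 7:+B, 8:+C, 9:+C, 10:+C, 11:-B, 12:-C, 13:+C
Rule 3 (four of five consecutive points beyond the same 1σ limit) is satisfied at point 7.

rule 3 at point 7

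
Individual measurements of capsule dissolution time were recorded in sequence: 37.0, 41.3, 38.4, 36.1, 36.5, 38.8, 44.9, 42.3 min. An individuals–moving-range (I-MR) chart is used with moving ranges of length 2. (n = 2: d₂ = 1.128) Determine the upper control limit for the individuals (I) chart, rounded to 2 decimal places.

47.35

X̄ = (37.0 + 41.3 + 38.4 + 36.1 + 36.5 + 38.8 + 44.9 + 42.3) / 8 = 39.4125
Moving ranges: 4.3, 2.9, 2.3, 0.4, 2.3, 6.1, 2.6; M̄R̄ = 20.9000 / 7 = 2.9857
UCL = X̄ + 3·M̄R̄/d₂ = 39.4125 + 3 × 2.9857 / 1.128 = 47.3532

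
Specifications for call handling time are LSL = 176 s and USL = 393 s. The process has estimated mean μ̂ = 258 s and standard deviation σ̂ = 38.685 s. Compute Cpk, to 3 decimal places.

Cpu = (USL − μ̂) / (3σ̂) = (393 − 258) / (3 × 38.685) = 1.1632; Cpl = (μ̂ − LSL) / (3σ̂) = (258 − 176) / (3 × 38.685) = 0.7066; Cpk = min(Cpu, Cpl) = 0.7066

0.707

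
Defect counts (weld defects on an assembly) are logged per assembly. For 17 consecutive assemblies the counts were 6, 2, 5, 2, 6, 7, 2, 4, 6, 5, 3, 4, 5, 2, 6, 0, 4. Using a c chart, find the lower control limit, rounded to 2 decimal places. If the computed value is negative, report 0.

c̄ = (6 + 2 + 5 + 2 + 6 + 7 + 2 + 4 + 6 + 5 + 3 + 4 + 5 + 2 + 6 + 0 + 4) / 17 = 69 / 17 = 4.0588
LCL = c̄ − 3√c̄ = 4.0588 − 3 × 2.0147 = -1.9851 → 0 (cannot be negative)

0.00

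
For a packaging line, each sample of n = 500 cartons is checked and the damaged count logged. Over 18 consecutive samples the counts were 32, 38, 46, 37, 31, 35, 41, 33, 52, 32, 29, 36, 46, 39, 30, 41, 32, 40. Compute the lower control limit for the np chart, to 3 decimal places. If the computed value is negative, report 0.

p̄ = Σdᵢ / (k·n) = 670 / (18 × 500) = 0.07444
LCL = np̄ − 3·√(np̄(1−p̄)) = 37.2222 − 3 × 5.8695 = 19.6137

19.614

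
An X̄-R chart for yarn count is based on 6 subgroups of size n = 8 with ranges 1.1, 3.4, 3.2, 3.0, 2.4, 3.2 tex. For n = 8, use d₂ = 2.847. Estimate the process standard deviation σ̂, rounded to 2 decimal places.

R̄ = (1.1 + 3.4 + 3.2 + 3.0 + 2.4 + 3.2) / 6 = 2.7167
σ̂ = R̄ / d₂ = 2.7167 / 2.847 = 0.9542

0.95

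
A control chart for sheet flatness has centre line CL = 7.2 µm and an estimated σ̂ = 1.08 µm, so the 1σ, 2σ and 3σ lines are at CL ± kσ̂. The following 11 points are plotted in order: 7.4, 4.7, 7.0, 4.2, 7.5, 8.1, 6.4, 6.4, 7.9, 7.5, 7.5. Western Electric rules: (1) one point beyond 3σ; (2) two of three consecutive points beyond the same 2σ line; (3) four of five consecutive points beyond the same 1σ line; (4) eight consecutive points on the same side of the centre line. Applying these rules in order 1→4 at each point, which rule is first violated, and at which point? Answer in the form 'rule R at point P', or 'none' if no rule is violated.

Zone of each point (C = within 1σ̂, B = 1σ̂–2σ̂, A = 2σ̂–3σ̂, * = beyond 3σ̂; sign = side of CL): 1:+C, 2:-A, 3:-C, 4:-A, 5:+C, 6:+C, 7:-C, 8:-C, 9:+C, 10:+C, 11:+C
Rule 2 (two of three consecutive points beyond the same 2σ limit) is satisfied at point 4.

rule 2 at point 4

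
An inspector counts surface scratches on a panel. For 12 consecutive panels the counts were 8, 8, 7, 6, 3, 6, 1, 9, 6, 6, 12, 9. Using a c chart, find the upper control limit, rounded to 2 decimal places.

14.54

c̄ = (8 + 8 + 7 + 6 + 3 + 6 + 1 + 9 + 6 + 6 + 12 + 9) / 12 = 81 / 12 = 6.7500
UCL = c̄ + 3√c̄ = 6.7500 + 3 × √6.7500 = 6.7500 + 3 × 2.5981 = 14.5442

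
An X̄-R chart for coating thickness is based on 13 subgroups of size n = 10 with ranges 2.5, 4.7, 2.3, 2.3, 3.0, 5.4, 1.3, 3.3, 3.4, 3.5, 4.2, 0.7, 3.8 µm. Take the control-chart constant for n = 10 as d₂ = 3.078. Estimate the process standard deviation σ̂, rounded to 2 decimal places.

1.01

R̄ = (2.5 + 4.7 + 2.3 + 2.3 + 3.0 + 5.4 + 1.3 + 3.3 + 3.4 + 3.5 + 4.2 + 0.7 + 3.8) / 13 = 3.1077
σ̂ = R̄ / d₂ = 3.1077 / 3.078 = 1.0096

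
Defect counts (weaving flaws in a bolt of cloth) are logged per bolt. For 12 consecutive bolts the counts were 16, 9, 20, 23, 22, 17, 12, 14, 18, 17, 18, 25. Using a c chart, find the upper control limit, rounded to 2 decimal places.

c̄ = (16 + 9 + 20 + 23 + 22 + 17 + 12 + 14 + 18 + 17 + 18 + 25) / 12 = 211 / 12 = 17.5833
UCL = c̄ + 3√c̄ = 17.5833 + 3 × √17.5833 = 17.5833 + 3 × 4.1932 = 30.1631

30.16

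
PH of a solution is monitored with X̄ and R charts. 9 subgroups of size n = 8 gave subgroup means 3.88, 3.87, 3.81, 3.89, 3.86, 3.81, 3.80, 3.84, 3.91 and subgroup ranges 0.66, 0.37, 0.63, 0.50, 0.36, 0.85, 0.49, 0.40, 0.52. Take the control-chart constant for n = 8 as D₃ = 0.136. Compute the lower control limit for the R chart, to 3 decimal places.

R̄ = (0.66 + 0.37 + 0.63 + 0.50 + 0.36 + 0.85 + 0.49 + 0.40 + 0.52) / 9 = 4.7800 / 9 = 0.5311
LCL_R = D₃·R̄ = 0.136 × 0.5311 = 0.0722

0.072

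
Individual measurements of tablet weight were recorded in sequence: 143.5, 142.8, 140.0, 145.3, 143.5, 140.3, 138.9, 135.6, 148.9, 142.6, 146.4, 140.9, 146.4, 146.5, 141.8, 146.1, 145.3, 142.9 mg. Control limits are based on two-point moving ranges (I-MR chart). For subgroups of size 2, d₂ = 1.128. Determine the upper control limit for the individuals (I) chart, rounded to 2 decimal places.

X̄ = (143.5 + 142.8 + 140.0 + 145.3 + 143.5 + 140.3 + 138.9 + 135.6 + 148.9 + 142.6 + 146.4 + 140.9 + 146.4 + 146.5 + 141.8 + 146.1 + 145.3 + 142.9) / 18 = 143.2056
Moving ranges: 0.7, 2.8, 5.3, 1.8, 3.2, 1.4, 3.3, 13.3, 6.3, 3.8, 5.5, 5.5, 0.1, 4.7, 4.3, 0.8, 2.4; M̄R̄ = 65.2000 / 17 = 3.8353
UCL = X̄ + 3·M̄R̄/d₂ = 143.2056 + 3 × 3.8353 / 1.128 = 153.4058

153.41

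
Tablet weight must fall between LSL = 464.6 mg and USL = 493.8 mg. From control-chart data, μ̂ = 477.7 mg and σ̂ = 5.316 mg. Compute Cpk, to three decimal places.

Cpu = (USL − μ̂) / (3σ̂) = (493.8 − 477.7) / (3 × 5.316) = 1.0095; Cpl = (μ̂ − LSL) / (3σ̂) = (477.7 − 464.6) / (3 × 5.316) = 0.8214; Cpk = min(Cpu, Cpl) = 0.8214

0.821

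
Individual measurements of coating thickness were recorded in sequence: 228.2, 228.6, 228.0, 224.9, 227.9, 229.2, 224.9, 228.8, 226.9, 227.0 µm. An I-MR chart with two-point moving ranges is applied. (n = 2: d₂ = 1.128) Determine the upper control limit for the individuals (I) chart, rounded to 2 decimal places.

232.94

X̄ = (228.2 + 228.6 + 228.0 + 224.9 + 227.9 + 229.2 + 224.9 + 228.8 + 226.9 + 227.0) / 10 = 227.4400
Moving ranges: 0.4, 0.6, 3.1, 3.0, 1.3, 4.3, 3.9, 1.9, 0.1; M̄R̄ = 18.6000 / 9 = 2.0667
UCL = X̄ + 3·M̄R̄/d₂ = 227.4400 + 3 × 2.0667 / 1.128 = 232.9365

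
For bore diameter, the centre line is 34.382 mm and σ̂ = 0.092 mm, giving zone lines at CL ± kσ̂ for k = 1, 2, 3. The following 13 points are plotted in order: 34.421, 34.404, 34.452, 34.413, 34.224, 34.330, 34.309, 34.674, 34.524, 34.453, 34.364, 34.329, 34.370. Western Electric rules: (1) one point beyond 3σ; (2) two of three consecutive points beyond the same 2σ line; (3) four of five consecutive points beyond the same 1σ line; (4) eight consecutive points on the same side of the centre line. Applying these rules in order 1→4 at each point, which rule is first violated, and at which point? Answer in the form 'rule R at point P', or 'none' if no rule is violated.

Zone of each point (C = within 1σ̂, B = 1σ̂–2σ̂, A = 2σ̂–3σ̂, * = beyond 3σ̂; sign = side of CL): 1:+C, 2:+C, 3:+C, 4:+C, 5:-B, 6:-C, 7:-C, 8:+*, 9:+B, 10:+C, 11:-C, 12:-C, 13:-C
Rule 1 (one point beyond the 3σ limits) is satisfied at point 8.

rule 1 at point 8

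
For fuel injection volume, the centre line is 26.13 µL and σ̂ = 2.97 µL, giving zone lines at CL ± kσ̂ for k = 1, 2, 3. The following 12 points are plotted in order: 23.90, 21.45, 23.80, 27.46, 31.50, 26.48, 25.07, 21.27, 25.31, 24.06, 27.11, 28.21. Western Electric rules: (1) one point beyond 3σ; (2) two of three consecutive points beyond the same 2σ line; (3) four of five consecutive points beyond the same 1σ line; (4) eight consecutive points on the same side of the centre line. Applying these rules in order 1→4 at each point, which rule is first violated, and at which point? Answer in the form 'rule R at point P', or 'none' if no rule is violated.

Zone of each point (C = within 1σ̂, B = 1σ̂–2σ̂, A = 2σ̂–3σ̂, * = beyond 3σ̂; sign = side of CL): 1:-C, 2:-B, 3:-C, 4:+C, 5:+B, 6:+C, 7:-C, 8:-B, 9:-C, 10:-C, 11:+C, 12:+C
No rule fires across all 12 points.

none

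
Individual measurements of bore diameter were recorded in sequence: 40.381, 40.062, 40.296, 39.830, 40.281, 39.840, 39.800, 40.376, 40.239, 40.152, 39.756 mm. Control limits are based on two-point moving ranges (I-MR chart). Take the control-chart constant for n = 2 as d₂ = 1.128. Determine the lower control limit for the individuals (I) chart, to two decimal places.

39.26

X̄ = (40.381 + 40.062 + 40.296 + 39.830 + 40.281 + 39.840 + 39.800 + 40.376 + 40.239 + 40.152 + 39.756) / 11 = 40.0921
Moving ranges: 0.319, 0.234, 0.466, 0.451, 0.441, 0.040, 0.576, 0.137, 0.087, 0.396; M̄R̄ = 3.1470 / 10 = 0.3147
LCL = X̄ − 3·M̄R̄/d₂ = 40.0921 − 3 × 0.3147 / 1.128 = 39.2551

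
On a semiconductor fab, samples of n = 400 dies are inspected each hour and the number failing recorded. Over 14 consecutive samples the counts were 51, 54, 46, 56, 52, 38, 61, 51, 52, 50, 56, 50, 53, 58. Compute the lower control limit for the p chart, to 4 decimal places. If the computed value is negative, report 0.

0.0796

p̄ = Σdᵢ / (k·n) = 728 / (14 × 400) = 0.13000
LCL = p̄ − 3·√(p̄(1−p̄)/n) = 0.13000 − 3 × 0.01682 = 0.07955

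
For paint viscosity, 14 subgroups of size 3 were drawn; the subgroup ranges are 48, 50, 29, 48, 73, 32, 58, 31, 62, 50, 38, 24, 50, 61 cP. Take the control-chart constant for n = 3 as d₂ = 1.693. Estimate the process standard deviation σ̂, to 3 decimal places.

R̄ = (48 + 50 + 29 + 48 + 73 + 32 + 58 + 31 + 62 + 50 + 38 + 24 + 50 + 61) / 14 = 46.7143
σ̂ = R̄ / d₂ = 46.7143 / 1.693 = 27.5926

27.593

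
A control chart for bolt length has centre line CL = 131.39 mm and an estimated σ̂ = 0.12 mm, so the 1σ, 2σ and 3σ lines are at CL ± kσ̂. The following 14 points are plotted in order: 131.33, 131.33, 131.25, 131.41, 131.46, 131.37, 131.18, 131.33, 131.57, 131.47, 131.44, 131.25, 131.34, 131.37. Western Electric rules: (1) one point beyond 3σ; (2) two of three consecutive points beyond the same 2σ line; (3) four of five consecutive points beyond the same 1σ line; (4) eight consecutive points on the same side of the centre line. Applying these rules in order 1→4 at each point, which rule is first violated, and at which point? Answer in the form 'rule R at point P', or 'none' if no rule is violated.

none

Zone of each point (C = within 1σ̂, B = 1σ̂–2σ̂, A = 2σ̂–3σ̂, * = beyond 3σ̂; sign = side of CL): 1:-C, 2:-C, 3:-B, 4:+C, 5:+C, 6:-C, 7:-B, 8:-C, 9:+B, 10:+C, 11:+C, 12:-B, 13:-C, 14:-C
No rule fires across all 14 points.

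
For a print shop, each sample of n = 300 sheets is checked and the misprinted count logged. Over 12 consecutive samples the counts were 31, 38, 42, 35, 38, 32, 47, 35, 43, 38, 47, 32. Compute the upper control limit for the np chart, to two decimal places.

p̄ = Σdᵢ / (k·n) = 458 / (12 × 300) = 0.12722
UCL = np̄ + 3·√(np̄(1−p̄)) = 38.1667 + 3 × √(38.1667×0.87278) = 38.1667 + 3 × 5.7716 = 55.4814

55.48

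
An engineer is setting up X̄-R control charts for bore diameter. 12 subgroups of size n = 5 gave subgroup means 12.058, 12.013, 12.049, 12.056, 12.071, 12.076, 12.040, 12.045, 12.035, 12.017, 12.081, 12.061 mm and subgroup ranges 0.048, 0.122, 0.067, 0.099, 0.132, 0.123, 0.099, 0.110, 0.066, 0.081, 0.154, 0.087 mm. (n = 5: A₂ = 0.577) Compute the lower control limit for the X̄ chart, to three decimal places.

11.993

X̄̄ = (12.058 + 12.013 + 12.049 + 12.056 + 12.071 + 12.076 + 12.040 + 12.045 + 12.035 + 12.017 + 12.081 + 12.061) / 12 = 144.6020 / 12 = 12.0502
R̄ = (0.048 + 0.122 + 0.067 + 0.099 + 0.132 + 0.123 + 0.099 + 0.110 + 0.066 + 0.081 + 0.154 + 0.087) / 12 = 1.1880 / 12 = 0.0990
LCL = X̄̄ − A₂·R̄ = 12.0502 − 0.577 × 0.0990 = 11.9930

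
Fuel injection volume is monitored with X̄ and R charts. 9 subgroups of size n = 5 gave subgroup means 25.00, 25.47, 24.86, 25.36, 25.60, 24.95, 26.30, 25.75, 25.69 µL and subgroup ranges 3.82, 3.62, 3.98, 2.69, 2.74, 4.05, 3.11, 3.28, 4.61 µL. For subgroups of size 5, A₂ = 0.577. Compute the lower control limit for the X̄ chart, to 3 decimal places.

23.397

X̄̄ = (25.00 + 25.47 + 24.86 + 25.36 + 25.60 + 24.95 + 26.30 + 25.75 + 25.69) / 9 = 228.9800 / 9 = 25.4422
R̄ = (3.82 + 3.62 + 3.98 + 2.69 + 2.74 + 4.05 + 3.11 + 3.28 + 4.61) / 9 = 31.9000 / 9 = 3.5444
LCL = X̄̄ − A₂·R̄ = 25.4422 − 0.577 × 3.5444 = 23.3971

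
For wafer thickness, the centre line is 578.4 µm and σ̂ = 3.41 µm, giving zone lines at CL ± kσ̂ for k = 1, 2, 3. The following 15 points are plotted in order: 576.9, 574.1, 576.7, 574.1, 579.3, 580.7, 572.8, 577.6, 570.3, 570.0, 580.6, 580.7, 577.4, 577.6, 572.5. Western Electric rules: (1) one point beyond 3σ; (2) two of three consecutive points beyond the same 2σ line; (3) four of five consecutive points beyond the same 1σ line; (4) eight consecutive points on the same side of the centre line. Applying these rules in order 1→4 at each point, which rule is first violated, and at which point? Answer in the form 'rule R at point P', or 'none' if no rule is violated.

Zone of each point (C = within 1σ̂, B = 1σ̂–2σ̂, A = 2σ̂–3σ̂, * = beyond 3σ̂; sign = side of CL): 1:-C, 2:-B, 3:-C, 4:-B, 5:+C, 6:+C, 7:-B, 8:-C, 9:-A, 10:-A, 11:+C, 12:+C, 13:-C, 14:-C, 15:-B
Rule 2 (two of three consecutive points beyond the same 2σ limit) is satisfied at point 10.

rule 2 at point 10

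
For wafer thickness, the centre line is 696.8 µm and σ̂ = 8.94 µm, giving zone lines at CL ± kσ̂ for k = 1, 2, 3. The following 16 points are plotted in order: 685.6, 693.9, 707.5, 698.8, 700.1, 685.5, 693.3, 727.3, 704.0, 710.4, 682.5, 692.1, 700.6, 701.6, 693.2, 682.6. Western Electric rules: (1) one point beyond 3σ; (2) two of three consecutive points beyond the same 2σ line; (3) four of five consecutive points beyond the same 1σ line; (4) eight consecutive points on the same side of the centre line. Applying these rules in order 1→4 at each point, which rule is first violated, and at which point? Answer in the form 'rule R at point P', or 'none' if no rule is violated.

Zone of each point (C = within 1σ̂, B = 1σ̂–2σ̂, A = 2σ̂–3σ̂, * = beyond 3σ̂; sign = side of CL): 1:-B, 2:-C, 3:+B, 4:+C, 5:+C, 6:-B, 7:-C, 8:+*, 9:+C, 10:+B, 11:-B, 12:-C, 13:+C, 14:+C, 15:-C, 16:-B
Rule 1 (one point beyond the 3σ limits) is satisfied at point 8.

rule 1 at point 8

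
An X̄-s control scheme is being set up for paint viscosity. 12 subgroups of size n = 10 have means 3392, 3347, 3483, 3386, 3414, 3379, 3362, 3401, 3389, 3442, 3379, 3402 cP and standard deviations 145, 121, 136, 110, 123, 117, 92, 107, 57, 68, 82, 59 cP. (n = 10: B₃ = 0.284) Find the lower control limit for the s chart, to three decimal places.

s̄ = (145 + 121 + 136 + 110 + 123 + 117 + 92 + 107 + 57 + 68 + 82 + 59) / 12 = 101.4167
LCL_s = B₃·s̄ = 0.284 × 101.4167 = 28.8023

28.802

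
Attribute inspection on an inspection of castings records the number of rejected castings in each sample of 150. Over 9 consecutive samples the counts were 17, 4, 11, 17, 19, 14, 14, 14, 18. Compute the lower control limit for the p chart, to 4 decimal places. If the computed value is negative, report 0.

0.0231

p̄ = Σdᵢ / (k·n) = 128 / (9 × 150) = 0.09481
LCL = p̄ − 3·√(p̄(1−p̄)/n) = 0.09481 − 3 × 0.02392 = 0.02305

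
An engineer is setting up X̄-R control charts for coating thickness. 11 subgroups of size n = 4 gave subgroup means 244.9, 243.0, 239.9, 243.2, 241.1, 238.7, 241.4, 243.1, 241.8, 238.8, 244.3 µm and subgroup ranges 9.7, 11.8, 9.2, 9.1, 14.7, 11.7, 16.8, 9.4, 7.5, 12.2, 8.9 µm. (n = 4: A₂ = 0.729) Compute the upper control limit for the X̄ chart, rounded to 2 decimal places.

X̄̄ = (244.9 + 243.0 + 239.9 + 243.2 + 241.1 + 238.7 + 241.4 + 243.1 + 241.8 + 238.8 + 244.3) / 11 = 2660.2000 / 11 = 241.8364
R̄ = (9.7 + 11.8 + 9.2 + 9.1 + 14.7 + 11.7 + 16.8 + 9.4 + 7.5 + 12.2 + 8.9) / 11 = 121.0000 / 11 = 11.0000
UCL = X̄̄ + A₂·R̄ = 241.8364 + 0.729 × 11.0000 = 249.8554

249.86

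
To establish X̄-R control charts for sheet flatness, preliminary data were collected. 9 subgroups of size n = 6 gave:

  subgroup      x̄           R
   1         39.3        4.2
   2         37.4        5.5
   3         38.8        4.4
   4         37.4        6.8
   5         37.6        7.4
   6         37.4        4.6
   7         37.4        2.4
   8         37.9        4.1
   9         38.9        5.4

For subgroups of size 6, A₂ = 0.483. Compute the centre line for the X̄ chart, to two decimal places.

X̄̄ = (39.3 + 37.4 + 38.8 + 37.4 + 37.6 + 37.4 + 37.4 + 37.9 + 38.9) / 9 = 342.1000 / 9 = 38.0111
CL = X̄̄ = 38.0111

38.01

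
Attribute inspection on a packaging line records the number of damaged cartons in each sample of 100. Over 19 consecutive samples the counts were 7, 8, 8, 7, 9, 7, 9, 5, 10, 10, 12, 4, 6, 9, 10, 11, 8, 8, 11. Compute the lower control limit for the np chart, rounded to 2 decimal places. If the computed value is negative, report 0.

0.06

p̄ = Σdᵢ / (k·n) = 159 / (19 × 100) = 0.08368
LCL = np̄ − 3·√(np̄(1−p̄)) = 8.3684 − 3 × 2.7691 = 0.0610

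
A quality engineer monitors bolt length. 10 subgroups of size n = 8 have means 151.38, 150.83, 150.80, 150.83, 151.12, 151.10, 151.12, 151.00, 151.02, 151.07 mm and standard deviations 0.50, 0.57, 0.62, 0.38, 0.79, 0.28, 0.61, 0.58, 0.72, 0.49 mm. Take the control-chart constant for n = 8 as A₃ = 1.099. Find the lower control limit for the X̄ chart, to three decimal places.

X̄̄ = (151.38 + 150.83 + 150.80 + 150.83 + 151.12 + 151.10 + 151.12 + 151.00 + 151.02 + 151.07) / 10 = 151.0270
s̄ = (0.50 + 0.57 + 0.62 + 0.38 + 0.79 + 0.28 + 0.61 + 0.58 + 0.72 + 0.49) / 10 = 0.5540
LCL = X̄̄ − A₃·s̄ = 151.0270 − 1.099 × 0.5540 = 150.4182

150.418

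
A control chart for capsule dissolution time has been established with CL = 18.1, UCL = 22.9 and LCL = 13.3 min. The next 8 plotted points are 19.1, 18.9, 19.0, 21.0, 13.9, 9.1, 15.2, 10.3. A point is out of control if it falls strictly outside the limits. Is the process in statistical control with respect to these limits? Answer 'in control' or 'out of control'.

out of control

Compare each point to [13.3, 22.9]: sample 6 = 9.1 < LCL; sample 8 = 10.3 < LCL.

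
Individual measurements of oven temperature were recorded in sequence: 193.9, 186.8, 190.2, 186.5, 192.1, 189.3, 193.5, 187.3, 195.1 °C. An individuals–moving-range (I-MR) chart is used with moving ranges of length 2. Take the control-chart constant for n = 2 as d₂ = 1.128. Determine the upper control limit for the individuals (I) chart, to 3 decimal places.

X̄ = (193.9 + 186.8 + 190.2 + 186.5 + 192.1 + 189.3 + 193.5 + 187.3 + 195.1) / 9 = 190.5222
Moving ranges: 7.1, 3.4, 3.7, 5.6, 2.8, 4.2, 6.2, 7.8; M̄R̄ = 40.8000 / 8 = 5.1000
UCL = X̄ + 3·M̄R̄/d₂ = 190.5222 + 3 × 5.1000 / 1.128 = 204.0861

204.086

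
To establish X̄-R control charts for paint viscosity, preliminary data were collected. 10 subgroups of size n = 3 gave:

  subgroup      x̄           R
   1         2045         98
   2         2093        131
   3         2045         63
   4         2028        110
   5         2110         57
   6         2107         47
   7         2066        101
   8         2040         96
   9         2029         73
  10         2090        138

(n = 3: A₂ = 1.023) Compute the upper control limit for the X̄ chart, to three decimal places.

X̄̄ = (2045 + 2093 + 2045 + 2028 + 2110 + 2107 + 2066 + 2040 + 2029 + 2090) / 10 = 20653.0000 / 10 = 2065.3000
R̄ = (98 + 131 + 63 + 110 + 57 + 47 + 101 + 96 + 73 + 138) / 10 = 914.0000 / 10 = 91.4000
UCL = X̄̄ + A₂·R̄ = 2065.3000 + 1.023 × 91.4000 = 2158.8022

2158.802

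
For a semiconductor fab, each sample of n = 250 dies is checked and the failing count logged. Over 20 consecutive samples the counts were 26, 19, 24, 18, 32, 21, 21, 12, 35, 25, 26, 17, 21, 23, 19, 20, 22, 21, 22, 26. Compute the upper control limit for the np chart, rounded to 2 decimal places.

36.07

p̄ = Σdᵢ / (k·n) = 450 / (20 × 250) = 0.09000
UCL = np̄ + 3·√(np̄(1−p̄)) = 22.5000 + 3 × √(22.5000×0.91000) = 22.5000 + 3 × 4.5249 = 36.0748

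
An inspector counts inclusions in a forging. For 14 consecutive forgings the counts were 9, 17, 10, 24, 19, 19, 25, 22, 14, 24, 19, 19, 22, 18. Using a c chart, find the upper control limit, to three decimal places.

31.596

c̄ = (9 + 17 + 10 + 24 + 19 + 19 + 25 + 22 + 14 + 24 + 19 + 19 + 22 + 18) / 14 = 261 / 14 = 18.6429
UCL = c̄ + 3√c̄ = 18.6429 + 3 × √18.6429 = 18.6429 + 3 × 4.3177 = 31.5961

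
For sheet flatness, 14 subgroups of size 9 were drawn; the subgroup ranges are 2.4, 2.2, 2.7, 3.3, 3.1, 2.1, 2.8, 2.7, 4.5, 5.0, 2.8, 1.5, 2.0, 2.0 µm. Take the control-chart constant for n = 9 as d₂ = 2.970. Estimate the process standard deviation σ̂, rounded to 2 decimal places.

0.94

R̄ = (2.4 + 2.2 + 2.7 + 3.3 + 3.1 + 2.1 + 2.8 + 2.7 + 4.5 + 5.0 + 2.8 + 1.5 + 2.0 + 2.0) / 14 = 2.7929
σ̂ = R̄ / d₂ = 2.7929 / 2.970 = 0.9404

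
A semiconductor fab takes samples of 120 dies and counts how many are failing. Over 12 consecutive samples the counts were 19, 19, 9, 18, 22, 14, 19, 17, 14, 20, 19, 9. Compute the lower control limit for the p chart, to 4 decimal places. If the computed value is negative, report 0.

0.0437

p̄ = Σdᵢ / (k·n) = 199 / (12 × 120) = 0.13819
LCL = p̄ − 3·√(p̄(1−p̄)/n) = 0.13819 − 3 × 0.03150 = 0.04368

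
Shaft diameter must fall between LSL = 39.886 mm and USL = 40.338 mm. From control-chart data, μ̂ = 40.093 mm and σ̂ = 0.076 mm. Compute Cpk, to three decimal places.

Cpu = (USL − μ̂) / (3σ̂) = (40.338 − 40.093) / (3 × 0.076) = 1.0746; Cpl = (μ̂ − LSL) / (3σ̂) = (40.093 − 39.886) / (3 × 0.076) = 0.9079; Cpk = min(Cpu, Cpl) = 0.9079

0.908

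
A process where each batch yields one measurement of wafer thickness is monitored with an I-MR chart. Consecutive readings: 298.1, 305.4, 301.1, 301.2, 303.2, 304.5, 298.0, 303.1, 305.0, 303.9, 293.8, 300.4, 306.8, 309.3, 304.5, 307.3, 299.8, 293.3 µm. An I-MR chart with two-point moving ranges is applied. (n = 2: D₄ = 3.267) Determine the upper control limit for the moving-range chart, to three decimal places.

Moving ranges: 7.3, 4.3, 0.1, 2.0, 1.3, 6.5, 5.1, 1.9, 1.1, 10.1, 6.6, 6.4, 2.5, 4.8, 2.8, 7.5, 6.5; M̄R̄ = 76.8000 / 17 = 4.5176
UCL_MR = D₄·M̄R̄ = 3.267 × 4.5176 = 14.7592

14.759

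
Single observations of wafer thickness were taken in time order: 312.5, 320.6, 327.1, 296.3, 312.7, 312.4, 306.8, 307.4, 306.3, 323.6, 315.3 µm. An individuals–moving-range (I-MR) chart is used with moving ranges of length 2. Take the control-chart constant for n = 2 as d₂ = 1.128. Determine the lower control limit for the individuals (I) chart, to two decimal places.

X̄ = (312.5 + 320.6 + 327.1 + 296.3 + 312.7 + 312.4 + 306.8 + 307.4 + 306.3 + 323.6 + 315.3) / 11 = 312.8182
Moving ranges: 8.1, 6.5, 30.8, 16.4, 0.3, 5.6, 0.6, 1.1, 17.3, 8.3; M̄R̄ = 95.0000 / 10 = 9.5000
LCL = X̄ − 3·M̄R̄/d₂ = 312.8182 − 3 × 9.5000 / 1.128 = 287.5522

287.55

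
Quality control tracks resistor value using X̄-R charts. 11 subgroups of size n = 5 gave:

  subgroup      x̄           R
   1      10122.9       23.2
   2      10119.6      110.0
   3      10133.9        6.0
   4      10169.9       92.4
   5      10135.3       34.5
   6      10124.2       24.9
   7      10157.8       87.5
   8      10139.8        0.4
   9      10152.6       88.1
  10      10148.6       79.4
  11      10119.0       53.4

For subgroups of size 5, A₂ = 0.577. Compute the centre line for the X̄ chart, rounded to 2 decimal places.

X̄̄ = (10122.9 + 10119.6 + 10133.9 + 10169.9 + 10135.3 + 10124.2 + 10157.8 + 10139.8 + 10152.6 + 10148.6 + 10119.0) / 11 = 111523.6000 / 11 = 10138.5091
CL = X̄̄ = 10138.5091

10138.51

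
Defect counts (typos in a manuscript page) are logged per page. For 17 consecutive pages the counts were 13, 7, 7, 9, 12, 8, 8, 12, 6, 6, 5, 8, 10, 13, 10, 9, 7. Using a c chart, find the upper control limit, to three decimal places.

17.735

c̄ = (13 + 7 + 7 + 9 + 12 + 8 + 8 + 12 + 6 + 6 + 5 + 8 + 10 + 13 + 10 + 9 + 7) / 17 = 150 / 17 = 8.8235
UCL = c̄ + 3√c̄ = 8.8235 + 3 × √8.8235 = 8.8235 + 3 × 2.9704 = 17.7349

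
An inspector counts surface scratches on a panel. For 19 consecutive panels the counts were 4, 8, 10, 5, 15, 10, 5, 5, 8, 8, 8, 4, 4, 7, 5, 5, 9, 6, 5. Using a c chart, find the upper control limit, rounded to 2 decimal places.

14.77

c̄ = (4 + 8 + 10 + 5 + 15 + 10 + 5 + 5 + 8 + 8 + 8 + 4 + 4 + 7 + 5 + 5 + 9 + 6 + 5) / 19 = 131 / 19 = 6.8947
UCL = c̄ + 3√c̄ = 6.8947 + 3 × √6.8947 = 6.8947 + 3 × 2.6258 = 14.7721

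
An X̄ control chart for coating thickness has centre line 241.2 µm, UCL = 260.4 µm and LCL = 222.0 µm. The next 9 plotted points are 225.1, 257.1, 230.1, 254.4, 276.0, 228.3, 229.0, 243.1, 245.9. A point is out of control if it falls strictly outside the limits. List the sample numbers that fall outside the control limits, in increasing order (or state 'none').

5

Compare each point to [222.0, 260.4]: sample 5 = 276.0 > UCL.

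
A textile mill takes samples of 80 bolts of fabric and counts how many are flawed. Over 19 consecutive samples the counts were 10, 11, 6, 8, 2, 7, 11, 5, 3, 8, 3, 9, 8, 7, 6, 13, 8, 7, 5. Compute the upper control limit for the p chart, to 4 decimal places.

0.1862

p̄ = Σdᵢ / (k·n) = 137 / (19 × 80) = 0.09013
UCL = p̄ + 3·√(p̄(1−p̄)/n) = 0.09013 + 3 × √(0.09013×0.90987/80) = 0.09013 + 3 × 0.03202 = 0.18618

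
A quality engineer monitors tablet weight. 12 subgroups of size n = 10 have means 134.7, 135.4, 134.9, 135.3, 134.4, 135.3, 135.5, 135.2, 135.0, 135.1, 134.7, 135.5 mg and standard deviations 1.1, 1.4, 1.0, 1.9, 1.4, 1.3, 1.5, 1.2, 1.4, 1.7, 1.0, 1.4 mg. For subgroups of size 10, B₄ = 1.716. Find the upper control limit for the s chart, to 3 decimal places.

2.331

s̄ = (1.1 + 1.4 + 1.0 + 1.9 + 1.4 + 1.3 + 1.5 + 1.2 + 1.4 + 1.7 + 1.0 + 1.4) / 12 = 1.3583
UCL_s = B₄·s̄ = 1.716 × 1.3583 = 2.3309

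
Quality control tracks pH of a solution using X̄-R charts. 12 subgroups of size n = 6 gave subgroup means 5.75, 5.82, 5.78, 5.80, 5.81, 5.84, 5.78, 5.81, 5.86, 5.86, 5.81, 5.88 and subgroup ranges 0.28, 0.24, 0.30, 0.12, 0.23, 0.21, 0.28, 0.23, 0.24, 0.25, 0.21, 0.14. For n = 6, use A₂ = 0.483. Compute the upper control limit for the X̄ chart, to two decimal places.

5.93

X̄̄ = (5.75 + 5.82 + 5.78 + 5.80 + 5.81 + 5.84 + 5.78 + 5.81 + 5.86 + 5.86 + 5.81 + 5.88) / 12 = 69.8000 / 12 = 5.8167
R̄ = (0.28 + 0.24 + 0.30 + 0.12 + 0.23 + 0.21 + 0.28 + 0.23 + 0.24 + 0.25 + 0.21 + 0.14) / 12 = 2.7300 / 12 = 0.2275
UCL = X̄̄ + A₂·R̄ = 5.8167 + 0.483 × 0.2275 = 5.9265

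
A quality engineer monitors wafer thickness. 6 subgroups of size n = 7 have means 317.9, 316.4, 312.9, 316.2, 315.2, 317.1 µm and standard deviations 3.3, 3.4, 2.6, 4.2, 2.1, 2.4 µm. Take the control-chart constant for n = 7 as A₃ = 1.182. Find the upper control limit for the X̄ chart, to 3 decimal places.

319.496

X̄̄ = (317.9 + 316.4 + 312.9 + 316.2 + 315.2 + 317.1) / 6 = 315.9500
s̄ = (3.3 + 3.4 + 2.6 + 4.2 + 2.1 + 2.4) / 6 = 3.0000
UCL = X̄̄ + A₃·s̄ = 315.9500 + 1.182 × 3.0000 = 319.4960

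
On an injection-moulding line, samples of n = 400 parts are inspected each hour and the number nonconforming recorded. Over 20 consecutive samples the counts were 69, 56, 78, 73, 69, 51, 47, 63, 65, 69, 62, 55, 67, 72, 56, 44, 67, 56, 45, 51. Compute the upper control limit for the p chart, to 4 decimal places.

0.2057

p̄ = Σdᵢ / (k·n) = 1215 / (20 × 400) = 0.15188
UCL = p̄ + 3·√(p̄(1−p̄)/n) = 0.15188 + 3 × √(0.15188×0.84813/400) = 0.15188 + 3 × 0.01794 = 0.20571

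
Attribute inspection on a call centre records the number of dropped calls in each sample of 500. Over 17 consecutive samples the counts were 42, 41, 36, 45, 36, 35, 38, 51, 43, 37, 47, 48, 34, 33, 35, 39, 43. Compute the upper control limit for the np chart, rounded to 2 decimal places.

p̄ = Σdᵢ / (k·n) = 683 / (17 × 500) = 0.08035
UCL = np̄ + 3·√(np̄(1−p̄)) = 40.1765 + 3 × √(40.1765×0.91965) = 40.1765 + 3 × 6.0785 = 58.4120

58.41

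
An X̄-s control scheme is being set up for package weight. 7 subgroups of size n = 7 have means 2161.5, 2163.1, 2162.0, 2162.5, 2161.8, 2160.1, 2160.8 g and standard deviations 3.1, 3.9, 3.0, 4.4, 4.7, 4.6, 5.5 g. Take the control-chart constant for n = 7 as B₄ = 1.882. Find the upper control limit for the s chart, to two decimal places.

s̄ = (3.1 + 3.9 + 3.0 + 4.4 + 4.7 + 4.6 + 5.5) / 7 = 4.1714
UCL_s = B₄·s̄ = 1.882 × 4.1714 = 7.8506

7.85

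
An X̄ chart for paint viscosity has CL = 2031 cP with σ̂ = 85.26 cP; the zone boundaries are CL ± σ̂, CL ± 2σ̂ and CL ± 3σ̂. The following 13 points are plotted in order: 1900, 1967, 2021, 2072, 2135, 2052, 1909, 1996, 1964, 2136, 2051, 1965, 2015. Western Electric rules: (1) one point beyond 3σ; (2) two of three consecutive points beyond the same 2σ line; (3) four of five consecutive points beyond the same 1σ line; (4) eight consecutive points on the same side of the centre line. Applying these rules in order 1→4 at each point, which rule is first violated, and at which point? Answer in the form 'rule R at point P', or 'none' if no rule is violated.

none

Zone of each point (C = within 1σ̂, B = 1σ̂–2σ̂, A = 2σ̂–3σ̂, * = beyond 3σ̂; sign = side of CL): 1:-B, 2:-C, 3:-C, 4:+C, 5:+B, 6:+C, 7:-B, 8:-C, 9:-C, 10:+B, 11:+C, 12:-C, 13:-C
No rule fires across all 13 points.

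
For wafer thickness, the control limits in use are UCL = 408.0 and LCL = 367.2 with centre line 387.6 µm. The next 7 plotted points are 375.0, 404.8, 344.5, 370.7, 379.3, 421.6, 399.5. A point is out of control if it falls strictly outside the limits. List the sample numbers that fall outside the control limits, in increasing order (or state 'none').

3, 6

Compare each point to [367.2, 408.0]: sample 3 = 344.5 < LCL; sample 6 = 421.6 > UCL.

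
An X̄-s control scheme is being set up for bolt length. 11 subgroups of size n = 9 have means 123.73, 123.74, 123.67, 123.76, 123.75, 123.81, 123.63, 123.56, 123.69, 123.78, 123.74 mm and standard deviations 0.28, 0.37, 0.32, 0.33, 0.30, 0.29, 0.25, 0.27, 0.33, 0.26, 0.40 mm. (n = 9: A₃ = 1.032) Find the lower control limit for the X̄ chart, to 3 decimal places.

X̄̄ = (123.73 + 123.74 + 123.67 + 123.76 + 123.75 + 123.81 + 123.63 + 123.56 + 123.69 + 123.78 + 123.74) / 11 = 123.7145
s̄ = (0.28 + 0.37 + 0.32 + 0.33 + 0.30 + 0.29 + 0.25 + 0.27 + 0.33 + 0.26 + 0.40) / 11 = 0.3091
LCL = X̄̄ − A₃·s̄ = 123.7145 − 1.032 × 0.3091 = 123.3956

123.396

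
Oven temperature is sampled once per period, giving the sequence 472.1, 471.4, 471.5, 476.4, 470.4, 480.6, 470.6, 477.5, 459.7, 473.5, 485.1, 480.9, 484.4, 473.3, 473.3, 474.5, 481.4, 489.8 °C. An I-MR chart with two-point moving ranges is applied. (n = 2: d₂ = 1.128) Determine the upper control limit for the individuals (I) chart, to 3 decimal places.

X̄ = (472.1 + 471.4 + 471.5 + 476.4 + 470.4 + 480.6 + 470.6 + 477.5 + 459.7 + 473.5 + 485.1 + 480.9 + 484.4 + 473.3 + 473.3 + 474.5 + 481.4 + 489.8) / 18 = 475.9111
Moving ranges: 0.7, 0.1, 4.9, 6.0, 10.2, 10.0, 6.9, 17.8, 13.8, 11.6, 4.2, 3.5, 11.1, 0.0, 1.2, 6.9, 8.4; M̄R̄ = 117.3000 / 17 = 6.9000
UCL = X̄ + 3·M̄R̄/d₂ = 475.9111 + 3 × 6.9000 / 1.128 = 494.2622

494.262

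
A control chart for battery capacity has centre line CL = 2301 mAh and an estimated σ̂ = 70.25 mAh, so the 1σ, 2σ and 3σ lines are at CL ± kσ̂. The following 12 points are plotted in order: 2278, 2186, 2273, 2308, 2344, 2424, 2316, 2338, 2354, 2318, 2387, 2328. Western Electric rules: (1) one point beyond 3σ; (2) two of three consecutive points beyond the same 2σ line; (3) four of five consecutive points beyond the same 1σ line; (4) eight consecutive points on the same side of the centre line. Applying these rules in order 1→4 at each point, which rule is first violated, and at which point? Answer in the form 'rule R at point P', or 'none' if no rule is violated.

Zone of each point (C = within 1σ̂, B = 1σ̂–2σ̂, A = 2σ̂–3σ̂, * = beyond 3σ̂; sign = side of CL): 1:-C, 2:-B, 3:-C, 4:+C, 5:+C, 6:+B, 7:+C, 8:+C, 9:+C, 10:+C, 11:+B, 12:+C
Rule 4 (eight consecutive points on the same side of the centre line) is satisfied at point 11.

rule 4 at point 11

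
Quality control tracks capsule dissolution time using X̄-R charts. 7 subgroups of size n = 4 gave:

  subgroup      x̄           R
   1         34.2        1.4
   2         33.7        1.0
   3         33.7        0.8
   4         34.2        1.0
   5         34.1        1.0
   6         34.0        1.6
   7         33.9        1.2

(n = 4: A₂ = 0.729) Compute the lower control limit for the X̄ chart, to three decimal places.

33.138

X̄̄ = (34.2 + 33.7 + 33.7 + 34.2 + 34.1 + 34.0 + 33.9) / 7 = 237.8000 / 7 = 33.9714
R̄ = (1.4 + 1.0 + 0.8 + 1.0 + 1.0 + 1.6 + 1.2) / 7 = 8.0000 / 7 = 1.1429
LCL = X̄̄ − A₂·R̄ = 33.9714 − 0.729 × 1.1429 = 33.1383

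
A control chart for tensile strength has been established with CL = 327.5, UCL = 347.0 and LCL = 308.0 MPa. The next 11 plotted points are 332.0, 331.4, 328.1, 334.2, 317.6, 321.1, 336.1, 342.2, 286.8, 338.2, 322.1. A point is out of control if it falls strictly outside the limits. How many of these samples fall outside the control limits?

Compare each point to [308.0, 347.0]: sample 9 = 286.8 < LCL.

1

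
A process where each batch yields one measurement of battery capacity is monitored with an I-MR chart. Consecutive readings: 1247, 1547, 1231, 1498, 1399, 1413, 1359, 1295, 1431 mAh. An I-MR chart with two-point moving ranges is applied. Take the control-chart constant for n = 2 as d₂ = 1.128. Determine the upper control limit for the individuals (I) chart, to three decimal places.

X̄ = (1247 + 1547 + 1231 + 1498 + 1399 + 1413 + 1359 + 1295 + 1431) / 9 = 1380.0000
Moving ranges: 300, 316, 267, 99, 14, 54, 64, 136; M̄R̄ = 1250.0000 / 8 = 156.2500
UCL = X̄ + 3·M̄R̄/d₂ = 1380.0000 + 3 × 156.2500 / 1.128 = 1795.5585

1795.559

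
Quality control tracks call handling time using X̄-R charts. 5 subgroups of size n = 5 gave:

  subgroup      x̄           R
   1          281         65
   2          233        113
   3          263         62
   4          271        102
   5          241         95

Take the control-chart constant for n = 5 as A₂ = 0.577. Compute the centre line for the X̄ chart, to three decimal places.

257.800

X̄̄ = (281 + 233 + 263 + 271 + 241) / 5 = 1289.0000 / 5 = 257.8000
CL = X̄̄ = 257.8000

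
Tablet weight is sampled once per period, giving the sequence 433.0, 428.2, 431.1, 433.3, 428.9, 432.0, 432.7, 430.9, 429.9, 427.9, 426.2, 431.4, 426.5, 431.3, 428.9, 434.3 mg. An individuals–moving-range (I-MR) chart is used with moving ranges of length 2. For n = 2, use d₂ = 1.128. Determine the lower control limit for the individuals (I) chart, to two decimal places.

422.02

X̄ = (433.0 + 428.2 + 431.1 + 433.3 + 428.9 + 432.0 + 432.7 + 430.9 + 429.9 + 427.9 + 426.2 + 431.4 + 426.5 + 431.3 + 428.9 + 434.3) / 16 = 430.4062
Moving ranges: 4.8, 2.9, 2.2, 4.4, 3.1, 0.7, 1.8, 1.0, 2.0, 1.7, 5.2, 4.9, 4.8, 2.4, 5.4; M̄R̄ = 47.3000 / 15 = 3.1533
LCL = X̄ − 3·M̄R̄/d₂ = 430.4062 − 3 × 3.1533 / 1.128 = 422.0197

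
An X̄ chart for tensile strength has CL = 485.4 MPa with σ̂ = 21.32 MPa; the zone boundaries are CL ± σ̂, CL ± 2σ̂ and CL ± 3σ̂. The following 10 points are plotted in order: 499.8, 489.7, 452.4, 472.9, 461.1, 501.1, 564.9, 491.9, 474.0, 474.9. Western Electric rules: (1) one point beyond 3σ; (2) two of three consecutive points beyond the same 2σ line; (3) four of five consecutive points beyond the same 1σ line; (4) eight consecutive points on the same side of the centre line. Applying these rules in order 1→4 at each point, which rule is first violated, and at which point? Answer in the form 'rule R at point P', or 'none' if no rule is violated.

rule 1 at point 7

Zone of each point (C = within 1σ̂, B = 1σ̂–2σ̂, A = 2σ̂–3σ̂, * = beyond 3σ̂; sign = side of CL): 1:+C, 2:+C, 3:-B, 4:-C, 5:-B, 6:+C, 7:+*, 8:+C, 9:-C, 10:-C
Rule 1 (one point beyond the 3σ limits) is satisfied at point 7.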